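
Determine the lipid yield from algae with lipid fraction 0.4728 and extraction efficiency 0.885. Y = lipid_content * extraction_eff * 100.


Y = lipid_content * extraction_eff * 100
= 0.4728 * 0.885 * 100
= 41.8428%

41.8428%


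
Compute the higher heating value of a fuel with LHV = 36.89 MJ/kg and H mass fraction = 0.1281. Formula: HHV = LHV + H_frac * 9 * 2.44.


HHV = LHV + H_frac * 9 * 2.44
= 36.89 + 0.1281 * 9 * 2.44
= 39.7031 MJ/kg

39.7031 MJ/kg


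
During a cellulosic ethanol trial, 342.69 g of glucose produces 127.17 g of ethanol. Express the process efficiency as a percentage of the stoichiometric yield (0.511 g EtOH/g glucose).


Fermentation efficiency = (actual / (0.511 * glucose)) * 100
= (127.17 / (0.511 * 342.69)) * 100
= 72.6210%

72.6210%


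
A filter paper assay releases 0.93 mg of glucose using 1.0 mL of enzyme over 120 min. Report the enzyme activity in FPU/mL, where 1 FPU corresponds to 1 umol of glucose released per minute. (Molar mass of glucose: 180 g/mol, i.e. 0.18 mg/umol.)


Activity = glucose_mg / (0.18 mg/umol * V_mL * t_min)
= 0.93 / (0.18 * 1.0 * 120)
= 0.0431 FPU/mL

0.0431 FPU/mL


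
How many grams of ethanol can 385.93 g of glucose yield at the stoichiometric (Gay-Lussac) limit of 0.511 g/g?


Theoretical ethanol yield: m_EtOH = 0.511 * m_glucose
m_EtOH = 0.511 * 385.93 = 197.2102 g

197.2102 g


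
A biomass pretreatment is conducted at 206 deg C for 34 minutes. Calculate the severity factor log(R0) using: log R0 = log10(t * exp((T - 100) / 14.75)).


logR0 = log10(t * exp((T - 100) / 14.75))
= log10(34 * exp((206 - 100) / 14.75))
= 4.6525

4.6525


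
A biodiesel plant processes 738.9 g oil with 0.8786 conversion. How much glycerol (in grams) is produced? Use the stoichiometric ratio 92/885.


glycerol = oil * conv * (92/885)
= 738.9 * 0.8786 * 92 / 885
= 67.4872 g

67.4872 g


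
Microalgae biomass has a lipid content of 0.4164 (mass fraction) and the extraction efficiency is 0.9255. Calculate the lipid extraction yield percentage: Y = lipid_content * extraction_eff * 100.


Y = lipid_content * extraction_eff * 100
= 0.4164 * 0.9255 * 100
= 38.5378%

38.5378%


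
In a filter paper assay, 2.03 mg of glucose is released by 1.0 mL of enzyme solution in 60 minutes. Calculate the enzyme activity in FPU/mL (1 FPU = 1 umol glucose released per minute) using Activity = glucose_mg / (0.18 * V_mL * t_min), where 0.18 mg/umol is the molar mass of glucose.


Activity = glucose_mg / (0.18 mg/umol * V_mL * t_min)
= 2.03 / (0.18 * 1.0 * 60)
= 0.1880 FPU/mL

0.1880 FPU/mL


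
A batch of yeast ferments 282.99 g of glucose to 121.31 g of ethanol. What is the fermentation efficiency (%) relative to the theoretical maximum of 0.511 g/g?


Fermentation efficiency = (actual / (0.511 * glucose)) * 100
= (121.31 / (0.511 * 282.99)) * 100
= 83.8889%

83.8889%


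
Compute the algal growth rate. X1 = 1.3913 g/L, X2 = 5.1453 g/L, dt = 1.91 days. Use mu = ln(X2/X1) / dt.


mu = ln(X2/X1) / dt
= ln(5.1453/1.3913) / 1.91
= 0.6847 per day

0.6847 per day


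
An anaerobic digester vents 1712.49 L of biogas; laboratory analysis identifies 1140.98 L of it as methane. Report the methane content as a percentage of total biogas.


CH4% = V_CH4 / V_total * 100
= 1140.98 / 1712.49 * 100
= 66.6270%

66.6270%


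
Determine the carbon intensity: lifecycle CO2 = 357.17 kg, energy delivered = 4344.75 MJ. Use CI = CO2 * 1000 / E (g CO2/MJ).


CI = CO2 * 1000 / E
= 357.17 * 1000 / 4344.75
= 82.2073 g CO2/MJ

82.2073 g CO2/MJ


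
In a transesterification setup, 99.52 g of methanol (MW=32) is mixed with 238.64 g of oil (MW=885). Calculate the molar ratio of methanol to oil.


Molar ratio = n_MeOH / n_oil = (MeOH/32) / (oil/885) = (MeOH * 885) / (32 * oil)
= (99.52 * 885) / (32 * 238.64)
= 11.5335

11.5335


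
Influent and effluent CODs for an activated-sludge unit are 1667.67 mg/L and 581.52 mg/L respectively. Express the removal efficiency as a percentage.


eta = (COD_in - COD_out) / COD_in * 100
= (1667.67 - 581.52) / 1667.67 * 100
= 65.1298%

65.1298%


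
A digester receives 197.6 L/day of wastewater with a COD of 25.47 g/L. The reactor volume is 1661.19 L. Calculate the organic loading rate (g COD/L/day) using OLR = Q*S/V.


OLR = Q * S / V
= 197.6 * 25.47 / 1661.19
= 3.0297 g/L/day

3.0297 g/L/day


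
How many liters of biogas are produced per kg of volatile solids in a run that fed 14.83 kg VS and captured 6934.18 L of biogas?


Y = V / VS
= 6934.18 / 14.83
= 467.5779 L/kg VS

467.5779 L/kg VS


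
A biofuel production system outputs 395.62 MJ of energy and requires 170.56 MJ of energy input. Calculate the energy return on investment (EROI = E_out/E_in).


EROI = E_out / E_in
= 395.62 / 170.56
= 2.3195

2.3195


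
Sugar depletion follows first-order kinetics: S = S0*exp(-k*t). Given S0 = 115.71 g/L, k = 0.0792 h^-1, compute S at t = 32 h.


S = S0 * exp(-k * t)
S = 115.71 * exp(-0.0792 * 32)
S = 9.1769 g/L

9.1769 g/L


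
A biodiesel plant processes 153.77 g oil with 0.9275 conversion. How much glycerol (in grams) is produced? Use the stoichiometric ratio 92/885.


glycerol = oil * conv * (92/885)
= 153.77 * 0.9275 * 92 / 885
= 14.8262 g

14.8262 g


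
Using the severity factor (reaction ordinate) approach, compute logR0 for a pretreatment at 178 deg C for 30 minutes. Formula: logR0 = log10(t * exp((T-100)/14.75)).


logR0 = log10(t * exp((T - 100) / 14.75))
= log10(30 * exp((178 - 100) / 14.75))
= 3.7737

3.7737


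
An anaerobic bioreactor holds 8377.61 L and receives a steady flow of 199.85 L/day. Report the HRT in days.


HRT = V / Q
= 8377.61 / 199.85
= 41.9195 days

41.9195 days


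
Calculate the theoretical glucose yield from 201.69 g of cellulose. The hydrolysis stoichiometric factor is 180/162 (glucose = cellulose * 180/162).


glucose = cellulose * 180/162
= 201.69 * 180/162
= 224.1000 g

224.1000 g


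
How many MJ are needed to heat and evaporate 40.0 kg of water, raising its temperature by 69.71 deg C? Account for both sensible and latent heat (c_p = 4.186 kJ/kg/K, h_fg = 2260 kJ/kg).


E = m_water * (4.186 * dT + 2260) / 1000
= 40.0 * (4.186 * 69.71 + 2260) / 1000
= 102.0722 MJ

102.0722 MJ


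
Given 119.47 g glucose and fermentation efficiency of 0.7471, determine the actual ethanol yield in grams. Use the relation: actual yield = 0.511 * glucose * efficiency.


Actual ethanol: m = 0.511 * 119.47 * 0.7471
m = 45.6098 g

45.6098 g


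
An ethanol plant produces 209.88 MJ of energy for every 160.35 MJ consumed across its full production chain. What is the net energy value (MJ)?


NEV = E_out - E_in
= 209.88 - 160.35
= 49.5300 MJ

49.5300 MJ


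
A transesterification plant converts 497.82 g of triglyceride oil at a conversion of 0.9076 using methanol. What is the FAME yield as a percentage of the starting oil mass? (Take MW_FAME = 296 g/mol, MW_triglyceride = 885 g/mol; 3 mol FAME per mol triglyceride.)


m_FAME = oil * conv * (3 * 296 / 885) = oil * conv * (888/885)
= 497.82 * 0.9076 * 888 / 885
= 453.3530 g
Y = m_FAME / oil * 100 = conv * (888/885) * 100
= 0.9076 * 888 / 885 * 100
= 91.07%

91.07%


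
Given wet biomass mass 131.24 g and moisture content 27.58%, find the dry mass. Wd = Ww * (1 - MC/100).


Wd = Ww * (1 - MC/100)
= 131.24 * (1 - 27.58/100)
= 95.0440 g

95.0440 g


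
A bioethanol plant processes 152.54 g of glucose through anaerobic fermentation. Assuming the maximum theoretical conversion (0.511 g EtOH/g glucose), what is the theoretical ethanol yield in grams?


Theoretical ethanol yield: m_EtOH = 0.511 * m_glucose
m_EtOH = 0.511 * 152.54 = 77.9479 g

77.9479 g


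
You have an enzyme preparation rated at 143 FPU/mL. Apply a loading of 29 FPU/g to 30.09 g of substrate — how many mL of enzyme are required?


V = dosage * m_sub / activity
V = 29 * 30.09 / 143
V = 6.1022 mL

6.1022 mL


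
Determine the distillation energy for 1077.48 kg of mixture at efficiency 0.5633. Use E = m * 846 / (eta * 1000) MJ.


E = m * 846 / (eta * 1000)
= 1077.48 * 846 / (0.5633 * 1000)
= 1618.2284 MJ

1618.2284 MJ


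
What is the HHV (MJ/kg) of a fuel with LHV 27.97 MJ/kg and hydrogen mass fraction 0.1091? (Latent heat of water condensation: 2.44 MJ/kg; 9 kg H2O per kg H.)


HHV = LHV + H_frac * 9 * 2.44
= 27.97 + 0.1091 * 9 * 2.44
= 30.3658 MJ/kg

30.3658 MJ/kg


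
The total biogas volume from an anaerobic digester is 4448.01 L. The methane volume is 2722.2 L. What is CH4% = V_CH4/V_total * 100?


CH4% = V_CH4 / V_total * 100
= 2722.2 / 4448.01 * 100
= 61.2004%

61.2004%


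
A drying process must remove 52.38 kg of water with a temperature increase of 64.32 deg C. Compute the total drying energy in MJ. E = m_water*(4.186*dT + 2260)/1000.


E = m_water * (4.186 * dT + 2260) / 1000
= 52.38 * (4.186 * 64.32 + 2260) / 1000
= 132.4818 MJ

132.4818 MJ


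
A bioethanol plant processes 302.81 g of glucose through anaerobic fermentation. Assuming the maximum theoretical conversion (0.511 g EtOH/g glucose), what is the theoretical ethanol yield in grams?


Theoretical ethanol yield: m_EtOH = 0.511 * m_glucose
m_EtOH = 0.511 * 302.81 = 154.7359 g

154.7359 g


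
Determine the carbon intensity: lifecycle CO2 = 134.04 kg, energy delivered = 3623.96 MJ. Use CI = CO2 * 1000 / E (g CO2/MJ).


CI = CO2 * 1000 / E
= 134.04 * 1000 / 3623.96
= 36.9872 g CO2/MJ

36.9872 g CO2/MJ


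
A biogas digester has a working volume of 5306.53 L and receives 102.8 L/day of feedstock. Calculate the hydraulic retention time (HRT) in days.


HRT = V / Q
= 5306.53 / 102.8
= 51.6199 days

51.6199 days


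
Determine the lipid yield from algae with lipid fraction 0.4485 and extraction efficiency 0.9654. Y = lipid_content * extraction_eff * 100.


Y = lipid_content * extraction_eff * 100
= 0.4485 * 0.9654 * 100
= 43.2982%

43.2982%


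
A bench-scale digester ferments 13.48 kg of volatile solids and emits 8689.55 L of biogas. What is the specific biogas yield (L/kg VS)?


Y = V / VS
= 8689.55 / 13.48
= 644.6254 L/kg VS

644.6254 L/kg VS


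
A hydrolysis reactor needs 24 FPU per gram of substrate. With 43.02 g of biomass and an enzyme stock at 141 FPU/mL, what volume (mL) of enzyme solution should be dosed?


V = dosage * m_sub / activity
V = 24 * 43.02 / 141
V = 7.3226 mL

7.3226 mL


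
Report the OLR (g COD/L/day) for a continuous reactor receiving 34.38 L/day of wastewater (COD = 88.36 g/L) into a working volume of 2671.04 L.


OLR = Q * S / V
= 34.38 * 88.36 / 2671.04
= 1.1373 g/L/day

1.1373 g/L/day


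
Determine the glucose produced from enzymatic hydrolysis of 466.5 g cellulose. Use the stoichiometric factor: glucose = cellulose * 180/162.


glucose = cellulose * 180/162
= 466.5 * 180/162
= 518.3333 g

518.3333 g


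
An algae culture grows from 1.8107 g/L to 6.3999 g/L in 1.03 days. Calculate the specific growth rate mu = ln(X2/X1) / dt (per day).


mu = ln(X2/X1) / dt
= ln(6.3999/1.8107) / 1.03
= 1.2258 per day

1.2258 per day


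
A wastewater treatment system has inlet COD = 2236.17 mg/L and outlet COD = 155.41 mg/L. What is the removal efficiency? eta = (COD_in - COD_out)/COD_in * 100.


eta = (COD_in - COD_out) / COD_in * 100
= (2236.17 - 155.41) / 2236.17 * 100
= 93.0502%

93.0502%


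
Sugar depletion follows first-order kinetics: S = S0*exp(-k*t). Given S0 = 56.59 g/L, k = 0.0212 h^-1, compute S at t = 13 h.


S = S0 * exp(-k * t)
S = 56.59 * exp(-0.0212 * 13)
S = 42.9584 g/L

42.9584 g/L


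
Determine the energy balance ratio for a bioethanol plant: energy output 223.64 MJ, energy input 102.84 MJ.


EROI = E_out / E_in
= 223.64 / 102.84
= 2.1746

2.1746


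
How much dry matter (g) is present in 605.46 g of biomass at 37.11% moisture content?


Wd = Ww * (1 - MC/100)
= 605.46 * (1 - 37.11/100)
= 380.7738 g

380.7738 g


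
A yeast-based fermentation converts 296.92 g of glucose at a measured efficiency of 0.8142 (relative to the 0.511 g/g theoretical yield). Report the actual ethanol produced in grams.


Actual ethanol: m = 0.511 * 296.92 * 0.8142
m = 123.5354 g

123.5354 g


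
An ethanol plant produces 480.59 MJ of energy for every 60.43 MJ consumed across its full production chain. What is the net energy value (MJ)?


NEV = E_out - E_in
= 480.59 - 60.43
= 420.1600 MJ

420.1600 MJ


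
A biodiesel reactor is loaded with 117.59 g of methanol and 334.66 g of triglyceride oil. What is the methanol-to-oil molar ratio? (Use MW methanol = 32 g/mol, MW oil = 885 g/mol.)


Molar ratio = n_MeOH / n_oil = (MeOH/32) / (oil/885) = (MeOH * 885) / (32 * oil)
= (117.59 * 885) / (32 * 334.66)
= 9.7176

9.7176


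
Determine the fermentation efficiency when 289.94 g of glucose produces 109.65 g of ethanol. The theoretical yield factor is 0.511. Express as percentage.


Fermentation efficiency = (actual / (0.511 * glucose)) * 100
= (109.65 / (0.511 * 289.94)) * 100
= 74.0082%

74.0082%


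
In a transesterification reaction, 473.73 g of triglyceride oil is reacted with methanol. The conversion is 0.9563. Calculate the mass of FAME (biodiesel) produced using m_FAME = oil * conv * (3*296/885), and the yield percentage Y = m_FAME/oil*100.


m_FAME = oil * conv * (3 * 296 / 885) = oil * conv * (888/885)
= 473.73 * 0.9563 * 888 / 885
= 454.5637 g
Y = m_FAME / oil * 100 = conv * (888/885) * 100
= 0.9563 * 888 / 885 * 100
= 95.95%

454.5637 g FAME; Y = 95.95%


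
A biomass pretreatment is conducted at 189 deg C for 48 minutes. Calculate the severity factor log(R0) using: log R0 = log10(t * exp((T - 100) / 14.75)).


logR0 = log10(t * exp((T - 100) / 14.75))
= log10(48 * exp((189 - 100) / 14.75))
= 4.3017

4.3017


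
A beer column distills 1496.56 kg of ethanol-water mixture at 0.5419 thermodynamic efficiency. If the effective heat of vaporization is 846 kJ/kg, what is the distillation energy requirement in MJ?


E = m * 846 / (eta * 1000)
= 1496.56 * 846 / (0.5419 * 1000)
= 2336.3900 MJ

2336.3900 MJ


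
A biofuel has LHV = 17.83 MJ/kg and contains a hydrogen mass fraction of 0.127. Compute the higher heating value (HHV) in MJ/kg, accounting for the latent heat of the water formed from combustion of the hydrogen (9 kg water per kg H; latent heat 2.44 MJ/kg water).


HHV = LHV + H_frac * 9 * 2.44
= 17.83 + 0.127 * 9 * 2.44
= 20.6189 MJ/kg

20.6189 MJ/kg


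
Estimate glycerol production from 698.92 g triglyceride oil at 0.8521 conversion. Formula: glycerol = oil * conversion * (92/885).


glycerol = oil * conv * (92/885)
= 698.92 * 0.8521 * 92 / 885
= 61.9103 g

61.9103 g


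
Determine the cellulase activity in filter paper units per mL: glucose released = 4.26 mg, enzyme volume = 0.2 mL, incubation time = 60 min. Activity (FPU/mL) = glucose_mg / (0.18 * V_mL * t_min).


Activity = glucose_mg / (0.18 mg/umol * V_mL * t_min)
= 4.26 / (0.18 * 0.2 * 60)
= 1.9722 FPU/mL

1.9722 FPU/mL


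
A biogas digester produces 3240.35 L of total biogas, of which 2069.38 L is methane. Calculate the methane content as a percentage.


CH4% = V_CH4 / V_total * 100
= 2069.38 / 3240.35 * 100
= 63.8629%

63.8629%


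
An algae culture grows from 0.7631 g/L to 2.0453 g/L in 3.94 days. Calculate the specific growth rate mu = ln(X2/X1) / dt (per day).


mu = ln(X2/X1) / dt
= ln(2.0453/0.7631) / 3.94
= 0.2502 per day

0.2502 per day


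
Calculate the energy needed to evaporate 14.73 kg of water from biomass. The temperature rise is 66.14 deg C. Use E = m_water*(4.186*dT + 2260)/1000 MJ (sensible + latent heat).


E = m_water * (4.186 * dT + 2260) / 1000
= 14.73 * (4.186 * 66.14 + 2260) / 1000
= 37.3680 MJ

37.3680 MJ


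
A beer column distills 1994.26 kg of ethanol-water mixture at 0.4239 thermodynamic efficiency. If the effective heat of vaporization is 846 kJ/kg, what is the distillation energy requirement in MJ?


E = m * 846 / (eta * 1000)
= 1994.26 * 846 / (0.4239 * 1000)
= 3980.0518 MJ

3980.0518 MJ


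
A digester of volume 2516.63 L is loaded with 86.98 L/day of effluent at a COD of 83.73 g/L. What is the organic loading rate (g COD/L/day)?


OLR = Q * S / V
= 86.98 * 83.73 / 2516.63
= 2.8939 g/L/day

2.8939 g/L/day


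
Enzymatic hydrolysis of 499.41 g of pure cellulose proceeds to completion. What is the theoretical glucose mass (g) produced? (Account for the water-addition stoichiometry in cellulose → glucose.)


glucose = cellulose * 180/162
= 499.41 * 180/162
= 554.9000 g

554.9000 g


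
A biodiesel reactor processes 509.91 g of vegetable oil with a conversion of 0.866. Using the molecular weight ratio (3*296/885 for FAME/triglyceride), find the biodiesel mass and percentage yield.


m_FAME = oil * conv * (3 * 296 / 885) = oil * conv * (888/885)
= 509.91 * 0.866 * 888 / 885
= 443.0789 g
Y = m_FAME / oil * 100 = conv * (888/885) * 100
= 0.866 * 888 / 885 * 100
= 86.89%

443.0789 g FAME; Y = 86.89%


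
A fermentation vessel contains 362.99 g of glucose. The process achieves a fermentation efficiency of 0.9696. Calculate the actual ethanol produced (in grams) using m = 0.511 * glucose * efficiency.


Actual ethanol: m = 0.511 * 362.99 * 0.9696
m = 179.8491 g

179.8491 g


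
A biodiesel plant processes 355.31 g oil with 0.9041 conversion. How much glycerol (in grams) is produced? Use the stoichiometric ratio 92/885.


glycerol = oil * conv * (92/885)
= 355.31 * 0.9041 * 92 / 885
= 33.3940 g

33.3940 g


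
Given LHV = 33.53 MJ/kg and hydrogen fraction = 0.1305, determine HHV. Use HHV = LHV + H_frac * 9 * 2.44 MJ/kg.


HHV = LHV + H_frac * 9 * 2.44
= 33.53 + 0.1305 * 9 * 2.44
= 36.3958 MJ/kg

36.3958 MJ/kg


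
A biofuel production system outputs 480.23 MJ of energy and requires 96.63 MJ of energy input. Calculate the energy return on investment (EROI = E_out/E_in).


EROI = E_out / E_in
= 480.23 / 96.63
= 4.9698

4.9698


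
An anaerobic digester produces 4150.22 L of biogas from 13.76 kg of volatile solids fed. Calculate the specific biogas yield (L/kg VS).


Y = V / VS
= 4150.22 / 13.76
= 301.6148 L/kg VS

301.6148 L/kg VS


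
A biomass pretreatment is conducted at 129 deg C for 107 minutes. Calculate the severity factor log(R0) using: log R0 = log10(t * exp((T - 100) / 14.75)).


logR0 = log10(t * exp((T - 100) / 14.75))
= log10(107 * exp((129 - 100) / 14.75))
= 2.8833

2.8833


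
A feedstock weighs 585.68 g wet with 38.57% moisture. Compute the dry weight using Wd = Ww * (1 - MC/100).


Wd = Ww * (1 - MC/100)
= 585.68 * (1 - 38.57/100)
= 359.7832 g

359.7832 g


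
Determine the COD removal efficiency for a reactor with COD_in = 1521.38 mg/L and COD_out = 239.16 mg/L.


eta = (COD_in - COD_out) / COD_in * 100
= (1521.38 - 239.16) / 1521.38 * 100
= 84.2801%

84.2801%


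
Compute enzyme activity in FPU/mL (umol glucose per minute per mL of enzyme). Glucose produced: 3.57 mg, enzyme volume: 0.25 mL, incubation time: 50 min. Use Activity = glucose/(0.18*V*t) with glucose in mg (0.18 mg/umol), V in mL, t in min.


Activity = glucose_mg / (0.18 mg/umol * V_mL * t_min)
= 3.57 / (0.18 * 0.25 * 50)
= 1.5867 FPU/mL

1.5867 FPU/mL


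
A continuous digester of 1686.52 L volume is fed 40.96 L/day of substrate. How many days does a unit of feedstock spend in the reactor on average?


HRT = V / Q
= 1686.52 / 40.96
= 41.1748 days

41.1748 days


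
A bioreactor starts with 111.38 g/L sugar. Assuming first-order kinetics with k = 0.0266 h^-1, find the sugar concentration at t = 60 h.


S = S0 * exp(-k * t)
S = 111.38 * exp(-0.0266 * 60)
S = 22.5774 g/L

22.5774 g/L


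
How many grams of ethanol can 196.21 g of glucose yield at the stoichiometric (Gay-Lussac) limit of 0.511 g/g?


Theoretical ethanol yield: m_EtOH = 0.511 * m_glucose
m_EtOH = 0.511 * 196.21 = 100.2633 g

100.2633 g


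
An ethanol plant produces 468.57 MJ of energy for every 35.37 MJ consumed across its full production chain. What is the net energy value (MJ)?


NEV = E_out - E_in
= 468.57 - 35.37
= 433.2000 MJ

433.2000 MJ


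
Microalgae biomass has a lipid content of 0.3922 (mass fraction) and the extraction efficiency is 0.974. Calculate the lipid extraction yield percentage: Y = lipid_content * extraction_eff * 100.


Y = lipid_content * extraction_eff * 100
= 0.3922 * 0.974 * 100
= 38.2003%

38.2003%


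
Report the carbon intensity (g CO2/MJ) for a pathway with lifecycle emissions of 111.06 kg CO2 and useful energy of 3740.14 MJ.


CI = CO2 * 1000 / E
= 111.06 * 1000 / 3740.14
= 29.6941 g CO2/MJ

29.6941 g CO2/MJ


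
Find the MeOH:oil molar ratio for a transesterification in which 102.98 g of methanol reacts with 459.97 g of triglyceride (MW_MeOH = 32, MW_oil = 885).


Molar ratio = n_MeOH / n_oil = (MeOH/32) / (oil/885) = (MeOH * 885) / (32 * oil)
= (102.98 * 885) / (32 * 459.97)
= 6.1918

6.1918


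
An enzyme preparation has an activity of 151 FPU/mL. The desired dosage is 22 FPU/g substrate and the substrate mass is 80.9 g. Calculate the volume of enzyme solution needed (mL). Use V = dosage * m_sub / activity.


V = dosage * m_sub / activity
V = 22 * 80.9 / 151
V = 11.7868 mL

11.7868 mL


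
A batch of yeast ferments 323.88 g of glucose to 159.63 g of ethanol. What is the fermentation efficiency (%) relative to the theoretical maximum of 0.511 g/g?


Fermentation efficiency = (actual / (0.511 * glucose)) * 100
= (159.63 / (0.511 * 323.88)) * 100
= 96.4516%

96.4516%


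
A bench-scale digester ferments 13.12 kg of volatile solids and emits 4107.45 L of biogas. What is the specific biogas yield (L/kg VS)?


Y = V / VS
= 4107.45 / 13.12
= 313.0678 L/kg VS

313.0678 L/kg VS


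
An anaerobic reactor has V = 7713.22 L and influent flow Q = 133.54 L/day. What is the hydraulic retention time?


HRT = V / Q
= 7713.22 / 133.54
= 57.7596 days

57.7596 days


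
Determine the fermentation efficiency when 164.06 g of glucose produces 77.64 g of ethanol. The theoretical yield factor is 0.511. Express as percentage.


Fermentation efficiency = (actual / (0.511 * glucose)) * 100
= (77.64 / (0.511 * 164.06)) * 100
= 92.6109%

92.6109%


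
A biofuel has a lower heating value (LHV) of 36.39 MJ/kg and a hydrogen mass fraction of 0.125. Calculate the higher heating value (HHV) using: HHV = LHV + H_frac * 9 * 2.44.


HHV = LHV + H_frac * 9 * 2.44
= 36.39 + 0.125 * 9 * 2.44
= 39.1350 MJ/kg

39.1350 MJ/kg


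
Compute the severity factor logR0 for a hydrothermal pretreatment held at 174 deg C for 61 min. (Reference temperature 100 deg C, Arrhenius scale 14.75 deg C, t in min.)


logR0 = log10(t * exp((T - 100) / 14.75))
= log10(61 * exp((174 - 100) / 14.75))
= 3.9642

3.9642


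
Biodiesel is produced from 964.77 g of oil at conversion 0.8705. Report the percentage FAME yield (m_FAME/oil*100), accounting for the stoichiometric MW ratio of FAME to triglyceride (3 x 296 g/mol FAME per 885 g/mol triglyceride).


m_FAME = oil * conv * (3 * 296 / 885) = oil * conv * (888/885)
= 964.77 * 0.8705 * 888 / 885
= 842.6792 g
Y = m_FAME / oil * 100 = conv * (888/885) * 100
= 0.8705 * 888 / 885 * 100
= 87.35%

87.35%


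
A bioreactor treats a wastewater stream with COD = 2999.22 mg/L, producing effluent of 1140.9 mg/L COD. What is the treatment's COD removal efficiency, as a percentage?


eta = (COD_in - COD_out) / COD_in * 100
= (2999.22 - 1140.9) / 2999.22 * 100
= 61.9601%

61.9601%


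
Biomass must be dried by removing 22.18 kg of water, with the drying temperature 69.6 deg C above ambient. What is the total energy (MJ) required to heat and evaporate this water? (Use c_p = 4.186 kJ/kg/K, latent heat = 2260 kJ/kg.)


E = m_water * (4.186 * dT + 2260) / 1000
= 22.18 * (4.186 * 69.6 + 2260) / 1000
= 56.5888 MJ

56.5888 MJ


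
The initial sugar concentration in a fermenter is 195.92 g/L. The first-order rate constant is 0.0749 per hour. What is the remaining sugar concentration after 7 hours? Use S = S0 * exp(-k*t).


S = S0 * exp(-k * t)
S = 195.92 * exp(-0.0749 * 7)
S = 115.9787 g/L

115.9787 g/L


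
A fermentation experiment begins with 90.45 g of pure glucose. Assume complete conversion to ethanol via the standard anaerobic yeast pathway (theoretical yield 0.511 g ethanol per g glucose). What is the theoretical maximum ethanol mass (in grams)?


Theoretical ethanol yield: m_EtOH = 0.511 * m_glucose
m_EtOH = 0.511 * 90.45 = 46.2200 g

46.2200 g


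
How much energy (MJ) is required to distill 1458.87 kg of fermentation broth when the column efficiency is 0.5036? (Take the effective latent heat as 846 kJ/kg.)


E = m * 846 / (eta * 1000)
= 1458.87 * 846 / (0.5036 * 1000)
= 2450.7625 MJ

2450.7625 MJ


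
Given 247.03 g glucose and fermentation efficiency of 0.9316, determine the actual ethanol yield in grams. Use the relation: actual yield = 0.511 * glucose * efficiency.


Actual ethanol: m = 0.511 * 247.03 * 0.9316
m = 117.5980 g

117.5980 g


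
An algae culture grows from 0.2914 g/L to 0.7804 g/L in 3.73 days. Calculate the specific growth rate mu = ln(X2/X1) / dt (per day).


mu = ln(X2/X1) / dt
= ln(0.7804/0.2914) / 3.73
= 0.2641 per day

0.2641 per day


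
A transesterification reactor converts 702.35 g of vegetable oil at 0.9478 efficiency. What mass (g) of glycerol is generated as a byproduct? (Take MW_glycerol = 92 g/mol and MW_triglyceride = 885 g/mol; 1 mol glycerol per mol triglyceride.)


glycerol = oil * conv * (92/885)
= 702.35 * 0.9478 * 92 / 885
= 69.2014 g

69.2014 g


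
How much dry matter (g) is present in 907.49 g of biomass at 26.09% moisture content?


Wd = Ww * (1 - MC/100)
= 907.49 * (1 - 26.09/100)
= 670.7259 g

670.7259 g


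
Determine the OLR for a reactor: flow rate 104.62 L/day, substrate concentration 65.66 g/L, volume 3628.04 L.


OLR = Q * S / V
= 104.62 * 65.66 / 3628.04
= 1.8934 g/L/day

1.8934 g/L/day


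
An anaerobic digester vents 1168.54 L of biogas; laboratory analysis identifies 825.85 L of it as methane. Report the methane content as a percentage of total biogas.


CH4% = V_CH4 / V_total * 100
= 825.85 / 1168.54 * 100
= 70.6737%

70.6737%


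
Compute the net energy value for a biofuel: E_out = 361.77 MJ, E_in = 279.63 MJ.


NEV = E_out - E_in
= 361.77 - 279.63
= 82.1400 MJ

82.1400 MJ


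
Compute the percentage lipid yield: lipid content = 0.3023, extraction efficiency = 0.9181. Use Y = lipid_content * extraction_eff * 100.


Y = lipid_content * extraction_eff * 100
= 0.3023 * 0.9181 * 100
= 27.7542%

27.7542%


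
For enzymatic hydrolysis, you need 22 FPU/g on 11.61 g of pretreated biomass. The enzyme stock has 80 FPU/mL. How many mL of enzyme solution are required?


V = dosage * m_sub / activity
V = 22 * 11.61 / 80
V = 3.1927 mL

3.1927 mL


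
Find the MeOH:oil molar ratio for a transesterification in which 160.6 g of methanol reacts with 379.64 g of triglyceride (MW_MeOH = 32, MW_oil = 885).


Molar ratio = n_MeOH / n_oil = (MeOH/32) / (oil/885) = (MeOH * 885) / (32 * oil)
= (160.6 * 885) / (32 * 379.64)
= 11.6995

11.6995


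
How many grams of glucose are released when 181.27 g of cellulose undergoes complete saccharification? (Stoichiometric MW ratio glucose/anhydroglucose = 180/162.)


glucose = cellulose * 180/162
= 181.27 * 180/162
= 201.4111 g

201.4111 g


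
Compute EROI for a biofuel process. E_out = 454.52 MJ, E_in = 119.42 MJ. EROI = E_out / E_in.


EROI = E_out / E_in
= 454.52 / 119.42
= 3.8061

3.8061


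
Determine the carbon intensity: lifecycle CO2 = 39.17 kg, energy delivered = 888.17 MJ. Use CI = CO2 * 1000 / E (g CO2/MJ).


CI = CO2 * 1000 / E
= 39.17 * 1000 / 888.17
= 44.1019 g CO2/MJ

44.1019 g CO2/MJ


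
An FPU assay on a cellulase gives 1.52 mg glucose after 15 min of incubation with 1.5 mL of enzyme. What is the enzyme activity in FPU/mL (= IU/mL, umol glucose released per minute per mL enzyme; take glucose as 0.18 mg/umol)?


Activity = glucose_mg / (0.18 mg/umol * V_mL * t_min)
= 1.52 / (0.18 * 1.5 * 15)
= 0.3753 FPU/mL

0.3753 FPU/mL


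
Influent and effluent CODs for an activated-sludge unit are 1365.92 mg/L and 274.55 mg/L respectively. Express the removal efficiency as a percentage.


eta = (COD_in - COD_out) / COD_in * 100
= (1365.92 - 274.55) / 1365.92 * 100
= 79.9000%

79.9000%


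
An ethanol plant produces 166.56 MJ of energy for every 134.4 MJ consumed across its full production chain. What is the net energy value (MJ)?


NEV = E_out - E_in
= 166.56 - 134.4
= 32.1600 MJ

32.1600 MJ


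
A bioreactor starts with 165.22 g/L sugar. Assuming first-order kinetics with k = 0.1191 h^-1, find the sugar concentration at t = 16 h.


S = S0 * exp(-k * t)
S = 165.22 * exp(-0.1191 * 16)
S = 24.5737 g/L

24.5737 g/L


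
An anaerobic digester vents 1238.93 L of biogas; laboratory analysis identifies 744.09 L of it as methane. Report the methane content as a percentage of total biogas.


CH4% = V_CH4 / V_total * 100
= 744.09 / 1238.93 * 100
= 60.0591%

60.0591%


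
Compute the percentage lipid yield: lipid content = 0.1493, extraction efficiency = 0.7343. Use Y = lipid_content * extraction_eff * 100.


Y = lipid_content * extraction_eff * 100
= 0.1493 * 0.7343 * 100
= 10.9631%

10.9631%


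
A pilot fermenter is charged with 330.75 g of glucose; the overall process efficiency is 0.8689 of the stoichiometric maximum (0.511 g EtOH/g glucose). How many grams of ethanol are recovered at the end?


Actual ethanol: m = 0.511 * 330.75 * 0.8689
m = 146.8556 g

146.8556 g


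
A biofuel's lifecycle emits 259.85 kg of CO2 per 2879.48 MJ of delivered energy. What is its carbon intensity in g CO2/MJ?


CI = CO2 * 1000 / E
= 259.85 * 1000 / 2879.48
= 90.2420 g CO2/MJ

90.2420 g CO2/MJ


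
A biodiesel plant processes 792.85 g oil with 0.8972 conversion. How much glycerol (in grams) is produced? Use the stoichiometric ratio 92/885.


glycerol = oil * conv * (92/885)
= 792.85 * 0.8972 * 92 / 885
= 73.9477 g

73.9477 g


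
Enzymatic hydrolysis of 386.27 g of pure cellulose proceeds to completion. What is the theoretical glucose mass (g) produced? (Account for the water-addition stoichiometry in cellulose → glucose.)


glucose = cellulose * 180/162
= 386.27 * 180/162
= 429.1889 g

429.1889 g


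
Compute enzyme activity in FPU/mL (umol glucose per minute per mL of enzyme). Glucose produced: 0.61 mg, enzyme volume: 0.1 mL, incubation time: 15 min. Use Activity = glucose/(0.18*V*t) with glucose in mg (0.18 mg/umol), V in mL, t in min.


Activity = glucose_mg / (0.18 mg/umol * V_mL * t_min)
= 0.61 / (0.18 * 0.1 * 15)
= 2.2593 FPU/mL

2.2593 FPU/mL


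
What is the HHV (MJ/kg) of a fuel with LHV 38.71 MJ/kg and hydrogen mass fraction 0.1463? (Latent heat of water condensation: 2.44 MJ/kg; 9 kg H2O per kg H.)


HHV = LHV + H_frac * 9 * 2.44
= 38.71 + 0.1463 * 9 * 2.44
= 41.9227 MJ/kg

41.9227 MJ/kg


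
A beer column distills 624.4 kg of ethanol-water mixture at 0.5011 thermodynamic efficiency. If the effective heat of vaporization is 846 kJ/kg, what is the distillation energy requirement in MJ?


E = m * 846 / (eta * 1000)
= 624.4 * 846 / (0.5011 * 1000)
= 1054.1656 MJ

1054.1656 MJ


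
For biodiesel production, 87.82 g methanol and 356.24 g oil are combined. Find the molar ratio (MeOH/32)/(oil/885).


Molar ratio = n_MeOH / n_oil = (MeOH/32) / (oil/885) = (MeOH * 885) / (32 * oil)
= (87.82 * 885) / (32 * 356.24)
= 6.8178

6.8178


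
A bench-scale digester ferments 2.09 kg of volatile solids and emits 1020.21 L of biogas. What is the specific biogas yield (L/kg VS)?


Y = V / VS
= 1020.21 / 2.09
= 488.1388 L/kg VS

488.1388 L/kg VS


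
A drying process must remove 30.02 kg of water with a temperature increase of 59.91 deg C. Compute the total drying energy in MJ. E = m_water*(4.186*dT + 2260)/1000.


E = m_water * (4.186 * dT + 2260) / 1000
= 30.02 * (4.186 * 59.91 + 2260) / 1000
= 75.3737 MJ

75.3737 MJ


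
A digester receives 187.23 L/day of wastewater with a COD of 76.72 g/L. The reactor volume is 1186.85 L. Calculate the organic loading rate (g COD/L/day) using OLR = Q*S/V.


OLR = Q * S / V
= 187.23 * 76.72 / 1186.85
= 12.1029 g/L/day

12.1029 g/L/day


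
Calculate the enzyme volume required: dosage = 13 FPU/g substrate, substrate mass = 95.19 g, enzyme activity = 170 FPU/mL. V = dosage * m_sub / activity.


V = dosage * m_sub / activity
V = 13 * 95.19 / 170
V = 7.2792 mL

7.2792 mL


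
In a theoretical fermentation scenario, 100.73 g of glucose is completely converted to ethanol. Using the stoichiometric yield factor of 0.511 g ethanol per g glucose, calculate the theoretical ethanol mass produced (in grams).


Theoretical ethanol yield: m_EtOH = 0.511 * m_glucose
m_EtOH = 0.511 * 100.73 = 51.4730 g

51.4730 g


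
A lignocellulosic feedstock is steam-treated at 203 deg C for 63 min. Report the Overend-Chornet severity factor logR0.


logR0 = log10(t * exp((T - 100) / 14.75))
= log10(63 * exp((203 - 100) / 14.75))
= 4.8320

4.8320


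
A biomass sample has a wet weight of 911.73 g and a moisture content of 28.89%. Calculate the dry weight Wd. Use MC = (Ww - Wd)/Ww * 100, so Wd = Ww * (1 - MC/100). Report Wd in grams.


Wd = Ww * (1 - MC/100)
= 911.73 * (1 - 28.89/100)
= 648.3312 g

648.3312 g


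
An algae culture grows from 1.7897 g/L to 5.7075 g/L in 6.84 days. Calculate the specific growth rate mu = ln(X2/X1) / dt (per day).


mu = ln(X2/X1) / dt
= ln(5.7075/1.7897) / 6.84
= 0.1696 per day

0.1696 per day


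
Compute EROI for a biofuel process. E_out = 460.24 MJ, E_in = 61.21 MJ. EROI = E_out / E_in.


EROI = E_out / E_in
= 460.24 / 61.21
= 7.5190

7.5190


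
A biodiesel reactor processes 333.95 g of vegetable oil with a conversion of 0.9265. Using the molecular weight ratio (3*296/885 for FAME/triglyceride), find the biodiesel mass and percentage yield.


m_FAME = oil * conv * (3 * 296 / 885) = oil * conv * (888/885)
= 333.95 * 0.9265 * 888 / 885
= 310.4535 g
Y = m_FAME / oil * 100 = conv * (888/885) * 100
= 0.9265 * 888 / 885 * 100
= 92.96%

310.4535 g FAME; Y = 92.96%


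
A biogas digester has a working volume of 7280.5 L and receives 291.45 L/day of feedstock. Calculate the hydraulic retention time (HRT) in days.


HRT = V / Q
= 7280.5 / 291.45
= 24.9803 days

24.9803 days


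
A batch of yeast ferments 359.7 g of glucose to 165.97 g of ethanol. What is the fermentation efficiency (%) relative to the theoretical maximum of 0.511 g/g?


Fermentation efficiency = (actual / (0.511 * glucose)) * 100
= (165.97 / (0.511 * 359.7)) * 100
= 90.2959%

90.2959%


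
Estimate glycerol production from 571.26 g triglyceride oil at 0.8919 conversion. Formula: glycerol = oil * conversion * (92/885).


glycerol = oil * conv * (92/885)
= 571.26 * 0.8919 * 92 / 885
= 52.9657 g

52.9657 g


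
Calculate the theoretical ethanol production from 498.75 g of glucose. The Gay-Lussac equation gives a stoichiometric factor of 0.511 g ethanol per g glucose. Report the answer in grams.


Theoretical ethanol yield: m_EtOH = 0.511 * m_glucose
m_EtOH = 0.511 * 498.75 = 254.8613 g

254.8613 g


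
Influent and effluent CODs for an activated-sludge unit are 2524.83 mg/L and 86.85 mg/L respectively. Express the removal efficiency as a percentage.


eta = (COD_in - COD_out) / COD_in * 100
= (2524.83 - 86.85) / 2524.83 * 100
= 96.5602%

96.5602%


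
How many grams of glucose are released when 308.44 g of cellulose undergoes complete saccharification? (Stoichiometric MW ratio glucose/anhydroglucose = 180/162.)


glucose = cellulose * 180/162
= 308.44 * 180/162
= 342.7111 g

342.7111 g


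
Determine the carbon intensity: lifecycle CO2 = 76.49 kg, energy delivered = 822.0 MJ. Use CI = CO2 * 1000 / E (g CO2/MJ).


CI = CO2 * 1000 / E
= 76.49 * 1000 / 822.0
= 93.0535 g CO2/MJ

93.0535 g CO2/MJ


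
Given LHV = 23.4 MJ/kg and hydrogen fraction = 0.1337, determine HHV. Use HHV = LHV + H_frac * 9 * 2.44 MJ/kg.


HHV = LHV + H_frac * 9 * 2.44
= 23.4 + 0.1337 * 9 * 2.44
= 26.3361 MJ/kg

26.3361 MJ/kg


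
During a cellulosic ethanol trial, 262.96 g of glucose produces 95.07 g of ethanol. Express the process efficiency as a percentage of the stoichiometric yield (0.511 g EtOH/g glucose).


Fermentation efficiency = (actual / (0.511 * glucose)) * 100
= (95.07 / (0.511 * 262.96)) * 100
= 70.7511%

70.7511%


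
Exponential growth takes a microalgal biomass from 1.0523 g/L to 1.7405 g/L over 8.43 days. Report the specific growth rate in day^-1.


mu = ln(X2/X1) / dt
= ln(1.7405/1.0523) / 8.43
= 0.0597 per day

0.0597 per day


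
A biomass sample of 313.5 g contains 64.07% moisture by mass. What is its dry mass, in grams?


Wd = Ww * (1 - MC/100)
= 313.5 * (1 - 64.07/100)
= 112.6406 g

112.6406 g


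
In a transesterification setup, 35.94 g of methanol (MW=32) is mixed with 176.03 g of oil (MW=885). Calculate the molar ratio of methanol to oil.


Molar ratio = n_MeOH / n_oil = (MeOH/32) / (oil/885) = (MeOH * 885) / (32 * oil)
= (35.94 * 885) / (32 * 176.03)
= 5.6466

5.6466


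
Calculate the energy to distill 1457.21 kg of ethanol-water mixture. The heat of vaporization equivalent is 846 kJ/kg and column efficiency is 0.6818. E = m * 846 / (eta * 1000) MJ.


E = m * 846 / (eta * 1000)
= 1457.21 * 846 / (0.6818 * 1000)
= 1808.1544 MJ

1808.1544 MJ


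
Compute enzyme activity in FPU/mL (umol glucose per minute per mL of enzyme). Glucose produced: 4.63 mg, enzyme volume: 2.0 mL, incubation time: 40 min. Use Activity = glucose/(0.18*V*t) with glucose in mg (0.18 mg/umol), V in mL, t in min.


Activity = glucose_mg / (0.18 mg/umol * V_mL * t_min)
= 4.63 / (0.18 * 2.0 * 40)
= 0.3215 FPU/mL

0.3215 FPU/mL


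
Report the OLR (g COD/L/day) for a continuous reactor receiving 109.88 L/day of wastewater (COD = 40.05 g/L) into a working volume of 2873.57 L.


OLR = Q * S / V
= 109.88 * 40.05 / 2873.57
= 1.5314 g/L/day

1.5314 g/L/day


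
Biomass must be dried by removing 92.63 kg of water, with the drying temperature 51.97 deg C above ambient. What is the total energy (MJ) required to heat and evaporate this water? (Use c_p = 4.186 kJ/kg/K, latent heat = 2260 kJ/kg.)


E = m_water * (4.186 * dT + 2260) / 1000
= 92.63 * (4.186 * 51.97 + 2260) / 1000
= 229.4951 MJ

229.4951 MJ


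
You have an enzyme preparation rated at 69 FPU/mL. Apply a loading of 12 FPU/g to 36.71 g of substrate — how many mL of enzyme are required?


V = dosage * m_sub / activity
V = 12 * 36.71 / 69
V = 6.3843 mL

6.3843 mL


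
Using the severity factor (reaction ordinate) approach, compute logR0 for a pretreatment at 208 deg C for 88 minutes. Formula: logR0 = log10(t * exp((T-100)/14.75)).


logR0 = log10(t * exp((T - 100) / 14.75))
= log10(88 * exp((208 - 100) / 14.75))
= 5.1244

5.1244


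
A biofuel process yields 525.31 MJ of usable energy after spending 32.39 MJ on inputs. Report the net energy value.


NEV = E_out - E_in
= 525.31 - 32.39
= 492.9200 MJ

492.9200 MJ


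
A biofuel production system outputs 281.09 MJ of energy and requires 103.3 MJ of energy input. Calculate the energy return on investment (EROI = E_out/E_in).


EROI = E_out / E_in
= 281.09 / 103.3
= 2.7211

2.7211


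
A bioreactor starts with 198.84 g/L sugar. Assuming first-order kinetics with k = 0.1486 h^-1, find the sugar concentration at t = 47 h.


S = S0 * exp(-k * t)
S = 198.84 * exp(-0.1486 * 47)
S = 0.1842 g/L

0.1842 g/L


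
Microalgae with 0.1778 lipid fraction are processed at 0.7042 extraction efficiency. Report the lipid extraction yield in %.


Y = lipid_content * extraction_eff * 100
= 0.1778 * 0.7042 * 100
= 12.5207%

12.5207%


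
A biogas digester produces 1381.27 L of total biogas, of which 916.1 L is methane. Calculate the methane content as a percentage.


CH4% = V_CH4 / V_total * 100
= 916.1 / 1381.27 * 100
= 66.3230%

66.3230%
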